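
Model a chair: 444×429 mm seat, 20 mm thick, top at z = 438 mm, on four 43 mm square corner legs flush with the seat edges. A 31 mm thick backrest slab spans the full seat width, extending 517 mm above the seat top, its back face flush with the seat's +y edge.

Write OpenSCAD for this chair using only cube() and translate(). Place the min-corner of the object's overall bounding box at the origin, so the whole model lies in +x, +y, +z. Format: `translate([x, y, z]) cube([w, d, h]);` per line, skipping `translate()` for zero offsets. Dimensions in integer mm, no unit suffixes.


translate([0, 0, 418]) cube([444, 429, 20]);
cube([43, 43, 418]);
translate([401, 0, 0]) cube([43, 43, 418]);
translate([0, 386, 0]) cube([43, 43, 418]);
translate([401, 386, 0]) cube([43, 43, 418]);
translate([0, 398, 438]) cube([444, 31, 517]);


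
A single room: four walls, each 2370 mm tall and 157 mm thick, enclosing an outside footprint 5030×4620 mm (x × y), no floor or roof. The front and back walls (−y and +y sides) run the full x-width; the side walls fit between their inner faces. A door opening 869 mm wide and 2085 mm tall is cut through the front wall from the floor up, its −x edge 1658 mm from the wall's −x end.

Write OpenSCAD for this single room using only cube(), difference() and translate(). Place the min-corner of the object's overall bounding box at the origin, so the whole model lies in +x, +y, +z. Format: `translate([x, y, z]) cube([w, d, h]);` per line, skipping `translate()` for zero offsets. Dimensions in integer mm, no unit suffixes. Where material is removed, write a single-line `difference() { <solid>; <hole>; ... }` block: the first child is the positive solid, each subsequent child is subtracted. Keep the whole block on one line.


difference() { cube([5030, 157, 2370]); translate([1658, 0, 0]) cube([869, 157, 2085]); }
translate([0, 4463, 0]) cube([5030, 157, 2370]);
translate([0, 157, 0]) cube([157, 4306, 2370]);
translate([4873, 157, 0]) cube([157, 4306, 2370]);


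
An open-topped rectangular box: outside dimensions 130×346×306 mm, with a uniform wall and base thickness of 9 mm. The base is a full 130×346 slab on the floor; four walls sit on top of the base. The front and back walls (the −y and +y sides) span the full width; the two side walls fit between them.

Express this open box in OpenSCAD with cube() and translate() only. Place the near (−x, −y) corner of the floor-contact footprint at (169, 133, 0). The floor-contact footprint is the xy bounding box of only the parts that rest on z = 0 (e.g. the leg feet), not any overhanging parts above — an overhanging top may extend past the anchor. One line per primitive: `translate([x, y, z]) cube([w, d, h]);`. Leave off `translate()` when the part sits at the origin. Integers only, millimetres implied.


translate([169, 133, 0]) cube([130, 346, 9]);
translate([169, 133, 9]) cube([130, 9, 297]);
translate([169, 470, 9]) cube([130, 9, 297]);
translate([169, 142, 9]) cube([9, 328, 297]);
translate([290, 142, 9]) cube([9, 328, 297]);


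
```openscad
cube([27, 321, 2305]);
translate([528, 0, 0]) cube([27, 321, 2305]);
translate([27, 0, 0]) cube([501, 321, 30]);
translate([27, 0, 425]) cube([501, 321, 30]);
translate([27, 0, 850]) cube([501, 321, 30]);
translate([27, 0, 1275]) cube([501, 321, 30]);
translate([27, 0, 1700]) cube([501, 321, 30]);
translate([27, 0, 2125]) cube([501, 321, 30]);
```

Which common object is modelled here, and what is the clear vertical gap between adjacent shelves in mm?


A bookshelf. The clear shelf gap is 395 mm.

Two tall side panels with 6 horizontal boards between them — a bookshelf. The first two shelf undersides are at z = 0 and z = 425; with shelf thickness 30, the clear gap is 425 − 0 − 30 = 395 mm.


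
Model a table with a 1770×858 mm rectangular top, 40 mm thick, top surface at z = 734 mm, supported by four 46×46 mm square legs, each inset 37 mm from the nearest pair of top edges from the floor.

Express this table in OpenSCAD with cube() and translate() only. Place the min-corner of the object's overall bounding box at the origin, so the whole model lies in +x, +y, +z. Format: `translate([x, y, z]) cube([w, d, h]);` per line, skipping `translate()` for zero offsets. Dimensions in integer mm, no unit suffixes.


// leg_h = 734 - 40 = 694
translate([0, 0, 694]) cube([1770, 858, 40]);
translate([37, 37, 0]) cube([46, 46, 694]);
translate([1687, 37, 0]) cube([46, 46, 694]);
translate([37, 775, 0]) cube([46, 46, 694]);
translate([1687, 775, 0]) cube([46, 46, 694]);


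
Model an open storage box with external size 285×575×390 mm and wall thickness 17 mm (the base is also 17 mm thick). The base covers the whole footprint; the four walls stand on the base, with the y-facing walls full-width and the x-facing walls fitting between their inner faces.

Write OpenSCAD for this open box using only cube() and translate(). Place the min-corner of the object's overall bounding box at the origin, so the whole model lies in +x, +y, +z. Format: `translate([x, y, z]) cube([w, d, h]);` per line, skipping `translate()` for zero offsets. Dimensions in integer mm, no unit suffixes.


cube([285, 575, 17]);
translate([0, 0, 17]) cube([285, 17, 373]);
translate([0, 558, 17]) cube([285, 17, 373]);
translate([0, 17, 17]) cube([17, 541, 373]);
translate([268, 17, 17]) cube([17, 541, 373]);


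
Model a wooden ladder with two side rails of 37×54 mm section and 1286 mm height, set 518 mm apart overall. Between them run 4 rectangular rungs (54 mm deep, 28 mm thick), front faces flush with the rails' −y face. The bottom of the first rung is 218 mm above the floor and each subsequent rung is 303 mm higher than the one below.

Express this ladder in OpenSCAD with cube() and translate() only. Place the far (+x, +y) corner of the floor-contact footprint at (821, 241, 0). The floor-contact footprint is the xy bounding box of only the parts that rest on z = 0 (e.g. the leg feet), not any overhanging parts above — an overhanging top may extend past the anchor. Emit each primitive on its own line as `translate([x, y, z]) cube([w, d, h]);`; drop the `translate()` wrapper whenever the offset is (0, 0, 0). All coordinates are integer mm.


translate([303, 187, 0]) cube([37, 54, 1286]);
translate([784, 187, 0]) cube([37, 54, 1286]);
translate([340, 187, 218]) cube([444, 54, 28]);
translate([340, 187, 521]) cube([444, 54, 28]);
translate([340, 187, 824]) cube([444, 54, 28]);
translate([340, 187, 1127]) cube([444, 54, 28]);


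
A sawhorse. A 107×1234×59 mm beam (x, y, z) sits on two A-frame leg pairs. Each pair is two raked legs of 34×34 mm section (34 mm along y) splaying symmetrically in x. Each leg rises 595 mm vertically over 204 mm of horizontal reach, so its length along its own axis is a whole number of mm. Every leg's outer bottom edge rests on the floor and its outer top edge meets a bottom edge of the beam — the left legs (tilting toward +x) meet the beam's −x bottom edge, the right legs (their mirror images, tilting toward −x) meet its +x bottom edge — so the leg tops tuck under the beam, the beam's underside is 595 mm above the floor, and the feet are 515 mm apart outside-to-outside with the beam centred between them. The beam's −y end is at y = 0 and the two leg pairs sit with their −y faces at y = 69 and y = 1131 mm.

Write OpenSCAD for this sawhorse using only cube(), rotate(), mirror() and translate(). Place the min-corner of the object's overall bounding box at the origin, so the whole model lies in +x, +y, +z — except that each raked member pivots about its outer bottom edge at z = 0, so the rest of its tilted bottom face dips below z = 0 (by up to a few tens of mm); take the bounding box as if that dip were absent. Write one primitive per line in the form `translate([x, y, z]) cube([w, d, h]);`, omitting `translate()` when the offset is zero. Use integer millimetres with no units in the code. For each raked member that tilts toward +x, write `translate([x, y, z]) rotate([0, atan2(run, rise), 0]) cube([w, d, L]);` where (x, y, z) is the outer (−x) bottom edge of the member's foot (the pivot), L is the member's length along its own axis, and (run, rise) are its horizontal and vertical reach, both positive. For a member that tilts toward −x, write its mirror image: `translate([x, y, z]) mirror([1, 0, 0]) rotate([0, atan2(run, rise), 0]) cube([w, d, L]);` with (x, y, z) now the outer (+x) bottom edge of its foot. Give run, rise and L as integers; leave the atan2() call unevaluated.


translate([204, 0, 595]) cube([107, 1234, 59]);
translate([0, 69, 0]) rotate([0, atan2(204, 595), 0]) cube([34, 34, 629]);
translate([515, 69, 0]) mirror([1, 0, 0]) rotate([0, atan2(204, 595), 0]) cube([34, 34, 629]);
translate([0, 1131, 0]) rotate([0, atan2(204, 595), 0]) cube([34, 34, 629]);
translate([515, 1131, 0]) mirror([1, 0, 0]) rotate([0, atan2(204, 595), 0]) cube([34, 34, 629]);


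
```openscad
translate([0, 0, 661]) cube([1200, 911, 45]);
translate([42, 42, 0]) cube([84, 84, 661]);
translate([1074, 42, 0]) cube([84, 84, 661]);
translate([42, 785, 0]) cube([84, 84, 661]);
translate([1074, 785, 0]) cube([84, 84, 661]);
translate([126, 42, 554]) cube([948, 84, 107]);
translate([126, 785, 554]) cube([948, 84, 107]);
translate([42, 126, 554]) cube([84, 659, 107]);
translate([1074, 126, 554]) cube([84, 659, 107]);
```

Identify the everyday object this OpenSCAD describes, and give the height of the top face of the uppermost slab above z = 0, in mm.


A table. The table height is 706 mm.

A 1200×911×45 slab sits at z = 661 on four 84 mm square posts — a table. The top surface is at 661 + 45 = 706 mm.


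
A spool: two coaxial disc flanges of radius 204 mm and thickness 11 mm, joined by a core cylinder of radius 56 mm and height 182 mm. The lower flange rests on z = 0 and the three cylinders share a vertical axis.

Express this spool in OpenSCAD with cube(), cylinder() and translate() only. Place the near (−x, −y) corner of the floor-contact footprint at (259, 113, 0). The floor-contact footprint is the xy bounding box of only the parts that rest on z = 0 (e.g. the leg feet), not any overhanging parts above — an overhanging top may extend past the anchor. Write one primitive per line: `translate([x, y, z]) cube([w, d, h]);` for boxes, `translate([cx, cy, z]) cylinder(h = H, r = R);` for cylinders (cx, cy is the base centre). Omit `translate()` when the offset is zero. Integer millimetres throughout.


translate([463, 317, 0]) cylinder(h = 11, r = 204);
translate([463, 317, 11]) cylinder(h = 182, r = 56);
translate([463, 317, 193]) cylinder(h = 11, r = 204);


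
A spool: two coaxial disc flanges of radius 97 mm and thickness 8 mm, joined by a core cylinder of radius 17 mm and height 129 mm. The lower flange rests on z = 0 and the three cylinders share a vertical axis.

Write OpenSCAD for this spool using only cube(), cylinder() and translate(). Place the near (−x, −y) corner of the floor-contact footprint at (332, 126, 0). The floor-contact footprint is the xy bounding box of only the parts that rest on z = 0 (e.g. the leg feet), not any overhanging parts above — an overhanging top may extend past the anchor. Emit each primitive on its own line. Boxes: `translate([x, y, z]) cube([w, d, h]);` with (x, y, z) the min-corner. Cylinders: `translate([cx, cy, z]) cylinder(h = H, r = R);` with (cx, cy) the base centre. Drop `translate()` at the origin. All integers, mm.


translate([429, 223, 0]) cylinder(h = 8, r = 97);
translate([429, 223, 8]) cylinder(h = 129, r = 17);
translate([429, 223, 137]) cylinder(h = 8, r = 97);


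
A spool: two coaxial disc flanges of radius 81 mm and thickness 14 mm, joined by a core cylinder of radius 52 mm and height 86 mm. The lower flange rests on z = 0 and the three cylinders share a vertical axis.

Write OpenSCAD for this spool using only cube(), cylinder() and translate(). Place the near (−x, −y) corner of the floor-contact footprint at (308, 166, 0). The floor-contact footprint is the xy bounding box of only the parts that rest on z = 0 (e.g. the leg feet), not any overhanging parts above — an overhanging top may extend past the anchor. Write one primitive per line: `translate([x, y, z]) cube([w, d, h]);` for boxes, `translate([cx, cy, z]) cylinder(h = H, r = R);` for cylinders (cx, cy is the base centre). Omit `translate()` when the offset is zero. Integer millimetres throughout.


translate([389, 247, 0]) cylinder(h = 14, r = 81);
translate([389, 247, 14]) cylinder(h = 86, r = 52);
translate([389, 247, 100]) cylinder(h = 14, r = 81);


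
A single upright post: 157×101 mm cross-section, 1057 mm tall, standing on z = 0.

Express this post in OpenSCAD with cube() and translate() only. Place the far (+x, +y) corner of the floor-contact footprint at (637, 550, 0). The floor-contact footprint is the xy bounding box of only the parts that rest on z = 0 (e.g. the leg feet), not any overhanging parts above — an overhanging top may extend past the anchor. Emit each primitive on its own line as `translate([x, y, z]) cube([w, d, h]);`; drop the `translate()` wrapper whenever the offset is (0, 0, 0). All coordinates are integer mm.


translate([480, 449, 0]) cube([157, 101, 1057]);


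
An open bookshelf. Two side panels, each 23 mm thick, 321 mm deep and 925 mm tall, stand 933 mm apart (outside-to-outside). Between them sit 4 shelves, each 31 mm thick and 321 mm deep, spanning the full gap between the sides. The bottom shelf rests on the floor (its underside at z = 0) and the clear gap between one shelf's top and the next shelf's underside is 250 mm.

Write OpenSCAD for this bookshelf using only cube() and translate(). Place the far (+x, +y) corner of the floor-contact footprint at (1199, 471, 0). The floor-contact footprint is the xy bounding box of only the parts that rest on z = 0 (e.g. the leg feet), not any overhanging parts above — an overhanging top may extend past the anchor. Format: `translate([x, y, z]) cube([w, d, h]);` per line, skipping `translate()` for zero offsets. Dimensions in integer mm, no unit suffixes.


translate([266, 150, 0]) cube([23, 321, 925]);
translate([1176, 150, 0]) cube([23, 321, 925]);
translate([289, 150, 0]) cube([887, 321, 31]);
translate([289, 150, 281]) cube([887, 321, 31]);
translate([289, 150, 562]) cube([887, 321, 31]);
translate([289, 150, 843]) cube([887, 321, 31]);


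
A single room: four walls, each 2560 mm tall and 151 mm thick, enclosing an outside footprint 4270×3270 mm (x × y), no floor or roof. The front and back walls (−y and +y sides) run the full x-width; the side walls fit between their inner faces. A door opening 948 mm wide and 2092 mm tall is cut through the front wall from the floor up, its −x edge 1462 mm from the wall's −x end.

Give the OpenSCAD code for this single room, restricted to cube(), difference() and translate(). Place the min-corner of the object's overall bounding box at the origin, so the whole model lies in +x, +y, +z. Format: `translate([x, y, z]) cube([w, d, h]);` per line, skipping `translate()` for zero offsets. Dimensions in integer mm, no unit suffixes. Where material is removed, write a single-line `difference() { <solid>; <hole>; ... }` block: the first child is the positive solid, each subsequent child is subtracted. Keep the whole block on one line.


difference() { cube([4270, 151, 2560]); translate([1462, 0, 0]) cube([948, 151, 2092]); }
translate([0, 3119, 0]) cube([4270, 151, 2560]);
translate([0, 151, 0]) cube([151, 2968, 2560]);
translate([4119, 151, 0]) cube([151, 2968, 2560]);


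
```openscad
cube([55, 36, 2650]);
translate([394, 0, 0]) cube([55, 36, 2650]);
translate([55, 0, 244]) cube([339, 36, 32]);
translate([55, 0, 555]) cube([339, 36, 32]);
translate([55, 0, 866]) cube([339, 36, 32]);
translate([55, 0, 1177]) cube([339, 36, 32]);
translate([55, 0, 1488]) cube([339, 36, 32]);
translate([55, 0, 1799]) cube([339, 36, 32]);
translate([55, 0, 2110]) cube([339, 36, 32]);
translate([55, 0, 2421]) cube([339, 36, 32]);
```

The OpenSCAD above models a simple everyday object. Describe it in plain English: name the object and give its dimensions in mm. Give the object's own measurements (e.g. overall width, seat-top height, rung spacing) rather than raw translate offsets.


A straight ladder. Two 55×36 mm vertical rails, 2650 mm tall, stand 449 mm apart (outside-to-outside) with their front faces coplanar on the −y side. 8 rungs, each 36 mm deep and 32 mm tall, span between the inner faces of the rails, front faces flush with the rails. The lowest rung's underside is at z = 244 mm and rungs are spaced 311 mm apart (underside to underside).


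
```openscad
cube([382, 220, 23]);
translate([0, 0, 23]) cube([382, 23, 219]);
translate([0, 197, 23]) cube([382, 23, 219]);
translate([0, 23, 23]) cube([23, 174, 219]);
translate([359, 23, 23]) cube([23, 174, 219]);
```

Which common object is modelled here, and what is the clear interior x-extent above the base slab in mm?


An open box. The internal width is 336 mm.

A 382×220 base slab with four walls standing on it — an open box. The base is 382 mm wide and the walls are 23 mm thick, so the internal width is 382 − 2 × 23 = 336 mm.


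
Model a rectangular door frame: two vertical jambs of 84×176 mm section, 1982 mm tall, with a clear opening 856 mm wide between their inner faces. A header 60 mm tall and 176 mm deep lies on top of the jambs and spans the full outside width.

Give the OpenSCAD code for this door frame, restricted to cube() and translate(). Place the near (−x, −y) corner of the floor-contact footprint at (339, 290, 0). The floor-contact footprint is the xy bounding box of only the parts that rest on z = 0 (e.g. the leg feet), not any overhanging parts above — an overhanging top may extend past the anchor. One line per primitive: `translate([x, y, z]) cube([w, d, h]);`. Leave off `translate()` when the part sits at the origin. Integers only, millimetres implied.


translate([339, 290, 0]) cube([84, 176, 1982]);
translate([1279, 290, 0]) cube([84, 176, 1982]);
translate([339, 290, 1982]) cube([1024, 176, 60]);


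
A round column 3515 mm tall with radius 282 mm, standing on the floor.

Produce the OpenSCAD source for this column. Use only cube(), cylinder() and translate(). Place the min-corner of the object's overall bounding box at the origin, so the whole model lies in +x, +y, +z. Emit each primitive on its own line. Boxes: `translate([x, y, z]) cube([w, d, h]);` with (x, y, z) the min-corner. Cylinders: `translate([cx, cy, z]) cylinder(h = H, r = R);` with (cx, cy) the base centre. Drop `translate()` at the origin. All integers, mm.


translate([282, 282, 0]) cylinder(h = 3515, r = 282);


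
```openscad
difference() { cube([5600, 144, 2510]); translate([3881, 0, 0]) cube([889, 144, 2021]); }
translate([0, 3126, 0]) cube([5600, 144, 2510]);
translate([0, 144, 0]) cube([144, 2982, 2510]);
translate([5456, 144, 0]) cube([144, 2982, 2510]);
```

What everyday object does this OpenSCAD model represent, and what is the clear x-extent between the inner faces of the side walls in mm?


A single room. The interior width is 5312 mm.

Four walls enclosing a rectangle with a door in the front wall — a room. Outside width 5600 minus two 144 mm walls gives 5312 mm.


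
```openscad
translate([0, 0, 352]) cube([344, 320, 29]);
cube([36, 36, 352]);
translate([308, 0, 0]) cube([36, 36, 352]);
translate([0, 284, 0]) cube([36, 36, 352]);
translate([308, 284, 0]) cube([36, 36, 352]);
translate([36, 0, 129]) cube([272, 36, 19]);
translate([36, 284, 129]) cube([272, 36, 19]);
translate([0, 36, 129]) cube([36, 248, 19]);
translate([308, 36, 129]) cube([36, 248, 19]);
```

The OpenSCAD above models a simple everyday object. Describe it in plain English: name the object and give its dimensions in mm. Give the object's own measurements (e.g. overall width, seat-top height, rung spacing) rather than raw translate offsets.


A four-legged stool. The seat is a 344×320×29 mm slab whose top surface is at z = 381 mm; four square legs, each 36×36 mm in cross-section, run from the floor (z = 0) to the underside of the seat, each flush with a corner of the seat. Four stretchers, 36 mm wide and 19 mm tall, connect adjacent legs with their undersides at z = 129 mm, each running between the inner faces of the legs it joins and aligned with the legs' outer faces on the other axis.


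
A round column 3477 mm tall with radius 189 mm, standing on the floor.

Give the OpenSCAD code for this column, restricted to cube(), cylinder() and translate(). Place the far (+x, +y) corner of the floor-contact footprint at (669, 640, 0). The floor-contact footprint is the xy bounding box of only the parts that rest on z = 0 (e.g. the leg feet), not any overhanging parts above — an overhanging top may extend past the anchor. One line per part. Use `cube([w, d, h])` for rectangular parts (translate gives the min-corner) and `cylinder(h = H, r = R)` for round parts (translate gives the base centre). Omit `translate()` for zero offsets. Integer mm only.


translate([480, 451, 0]) cylinder(h = 3477, r = 189);


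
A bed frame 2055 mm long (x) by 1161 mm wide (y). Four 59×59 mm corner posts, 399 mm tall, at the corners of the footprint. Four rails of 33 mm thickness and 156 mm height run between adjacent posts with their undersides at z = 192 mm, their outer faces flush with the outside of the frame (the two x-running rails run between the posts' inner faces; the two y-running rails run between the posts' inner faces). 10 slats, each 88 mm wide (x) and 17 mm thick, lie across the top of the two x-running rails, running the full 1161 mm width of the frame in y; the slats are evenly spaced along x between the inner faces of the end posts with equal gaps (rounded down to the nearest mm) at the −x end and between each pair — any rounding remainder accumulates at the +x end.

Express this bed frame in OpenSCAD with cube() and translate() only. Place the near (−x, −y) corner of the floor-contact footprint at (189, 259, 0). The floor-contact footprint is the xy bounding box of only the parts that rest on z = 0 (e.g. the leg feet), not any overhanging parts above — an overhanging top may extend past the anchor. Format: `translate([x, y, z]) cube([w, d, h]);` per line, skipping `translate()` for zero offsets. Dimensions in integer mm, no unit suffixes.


translate([189, 259, 0]) cube([59, 59, 399]);
translate([189, 1361, 0]) cube([59, 59, 399]);
translate([2185, 259, 0]) cube([59, 59, 399]);
translate([2185, 1361, 0]) cube([59, 59, 399]);
translate([248, 259, 192]) cube([1937, 33, 156]);
translate([248, 1387, 192]) cube([1937, 33, 156]);
translate([189, 318, 192]) cube([33, 1043, 156]);
translate([2211, 318, 192]) cube([33, 1043, 156]);
translate([344, 259, 348]) cube([88, 1161, 17]);
translate([528, 259, 348]) cube([88, 1161, 17]);
translate([712, 259, 348]) cube([88, 1161, 17]);
translate([896, 259, 348]) cube([88, 1161, 17]);
translate([1080, 259, 348]) cube([88, 1161, 17]);
translate([1264, 259, 348]) cube([88, 1161, 17]);
translate([1448, 259, 348]) cube([88, 1161, 17]);
translate([1632, 259, 348]) cube([88, 1161, 17]);
translate([1816, 259, 348]) cube([88, 1161, 17]);
translate([2000, 259, 348]) cube([88, 1161, 17]);


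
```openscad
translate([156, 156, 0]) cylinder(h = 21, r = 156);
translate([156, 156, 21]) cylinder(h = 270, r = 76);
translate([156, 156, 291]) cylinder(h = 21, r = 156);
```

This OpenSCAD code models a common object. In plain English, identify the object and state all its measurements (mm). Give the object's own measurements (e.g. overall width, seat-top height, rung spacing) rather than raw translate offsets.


A spool: two coaxial disc flanges of radius 156 mm and thickness 21 mm, joined by a core cylinder of radius 76 mm and height 270 mm. The lower flange rests on z = 0 and the three cylinders share a vertical axis.


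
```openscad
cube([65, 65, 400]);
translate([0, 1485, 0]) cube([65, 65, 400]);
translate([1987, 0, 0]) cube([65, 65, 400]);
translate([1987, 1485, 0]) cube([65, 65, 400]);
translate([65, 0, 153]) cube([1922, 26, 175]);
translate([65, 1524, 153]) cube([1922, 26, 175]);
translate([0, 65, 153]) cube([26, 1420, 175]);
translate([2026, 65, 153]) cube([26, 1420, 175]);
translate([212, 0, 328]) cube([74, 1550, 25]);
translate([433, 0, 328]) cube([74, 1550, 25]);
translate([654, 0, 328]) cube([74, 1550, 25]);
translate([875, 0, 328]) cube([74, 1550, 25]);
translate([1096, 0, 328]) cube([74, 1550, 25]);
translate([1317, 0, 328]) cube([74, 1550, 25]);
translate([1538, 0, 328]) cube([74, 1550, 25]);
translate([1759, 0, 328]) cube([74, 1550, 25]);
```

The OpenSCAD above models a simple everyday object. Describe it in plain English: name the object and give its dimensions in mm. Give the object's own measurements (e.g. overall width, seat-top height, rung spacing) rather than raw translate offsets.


A bed frame 2052 mm long (x) by 1550 mm wide (y). Four 65×65 mm corner posts, 400 mm tall, at the corners of the footprint. Four rails of 26 mm thickness and 175 mm height run between adjacent posts with their undersides at z = 153 mm, their outer faces flush with the outside of the frame (the two x-running rails run between the posts' inner faces; the two y-running rails run between the posts' inner faces). 8 slats, each 74 mm wide (x) and 25 mm thick, lie across the top of the two x-running rails, running the full 1550 mm width of the frame in y; along x they sit between the end posts with a 147 mm gap after the −x posts and between neighbouring slats, leaving 154 mm before the +x posts.


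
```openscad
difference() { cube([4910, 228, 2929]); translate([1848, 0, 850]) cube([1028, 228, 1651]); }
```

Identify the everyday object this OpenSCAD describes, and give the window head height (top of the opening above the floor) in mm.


A wall with a window opening. The window head height is 2501 mm.

A wall with a rectangular opening subtracted — a window. Sill at z = 850, opening 1651 mm tall, so the head is at 850 + 1651 = 2501 mm.


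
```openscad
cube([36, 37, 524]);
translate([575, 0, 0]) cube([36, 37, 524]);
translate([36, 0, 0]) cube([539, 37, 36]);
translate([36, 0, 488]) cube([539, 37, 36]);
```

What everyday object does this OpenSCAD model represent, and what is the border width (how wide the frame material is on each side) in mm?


A picture frame. The border width is 36 mm.

Four thin pieces enclosing a rectangular opening — a picture frame. The two full-height stiles are 524 mm tall; the top rail sits at z = 488 and is 36 mm tall, so the border above the opening is 524 − 488 = 36 mm, matching the stile x-width.


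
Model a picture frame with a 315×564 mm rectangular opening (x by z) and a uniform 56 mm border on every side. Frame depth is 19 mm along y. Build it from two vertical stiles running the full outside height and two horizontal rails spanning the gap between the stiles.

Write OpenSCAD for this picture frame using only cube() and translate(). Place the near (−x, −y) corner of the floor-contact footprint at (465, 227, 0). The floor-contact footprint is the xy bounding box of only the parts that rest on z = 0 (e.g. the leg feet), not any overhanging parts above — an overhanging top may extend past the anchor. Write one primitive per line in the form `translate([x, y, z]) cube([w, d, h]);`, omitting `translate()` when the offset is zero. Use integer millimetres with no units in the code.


translate([465, 227, 0]) cube([56, 19, 676]);
translate([836, 227, 0]) cube([56, 19, 676]);
translate([521, 227, 0]) cube([315, 19, 56]);
translate([521, 227, 620]) cube([315, 19, 56]);


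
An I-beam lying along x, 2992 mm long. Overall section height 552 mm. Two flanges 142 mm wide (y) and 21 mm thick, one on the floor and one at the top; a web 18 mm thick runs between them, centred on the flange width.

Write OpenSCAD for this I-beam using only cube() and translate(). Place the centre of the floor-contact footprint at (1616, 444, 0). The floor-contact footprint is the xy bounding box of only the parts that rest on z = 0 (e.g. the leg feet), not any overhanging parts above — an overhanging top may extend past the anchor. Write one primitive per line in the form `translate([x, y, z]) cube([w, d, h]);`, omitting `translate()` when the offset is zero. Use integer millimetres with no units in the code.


translate([120, 373, 0]) cube([2992, 142, 21]);
translate([120, 435, 21]) cube([2992, 18, 510]);
translate([120, 373, 531]) cube([2992, 142, 21]);


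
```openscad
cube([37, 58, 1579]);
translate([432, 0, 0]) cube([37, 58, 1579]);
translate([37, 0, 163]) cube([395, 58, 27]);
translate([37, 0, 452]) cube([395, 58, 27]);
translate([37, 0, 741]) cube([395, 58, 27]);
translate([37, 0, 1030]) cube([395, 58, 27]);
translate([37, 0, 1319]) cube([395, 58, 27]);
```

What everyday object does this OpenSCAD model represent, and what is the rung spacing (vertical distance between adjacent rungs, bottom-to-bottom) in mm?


A ladder. The rung spacing is 289 mm.

Two tall 37×58 posts with 5 short bars between them — a ladder. Adjacent rungs sit at z = 163 and z = 452, so the spacing is 452 − 163 = 289 mm.


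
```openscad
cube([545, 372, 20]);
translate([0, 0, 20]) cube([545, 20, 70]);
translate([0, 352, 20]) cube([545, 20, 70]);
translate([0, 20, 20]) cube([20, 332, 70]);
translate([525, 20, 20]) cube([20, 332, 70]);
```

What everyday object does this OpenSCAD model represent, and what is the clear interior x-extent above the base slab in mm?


An open box. The internal width is 505 mm.

A 545×372 base slab with four walls standing on it — an open box. The base is 545 mm wide and the walls are 20 mm thick, so the internal width is 545 − 2 × 20 = 505 mm.


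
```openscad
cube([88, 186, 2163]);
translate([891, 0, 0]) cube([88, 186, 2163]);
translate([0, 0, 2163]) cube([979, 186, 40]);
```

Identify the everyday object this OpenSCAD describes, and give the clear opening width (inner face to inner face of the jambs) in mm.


A door frame. The clear opening width is 803 mm.

Two 2163 mm tall posts with a header on top — a door frame. The left jamb is 88 mm wide at x = 0; the right jamb starts at x = 891. The clear opening is 891 − 88 = 803 mm.


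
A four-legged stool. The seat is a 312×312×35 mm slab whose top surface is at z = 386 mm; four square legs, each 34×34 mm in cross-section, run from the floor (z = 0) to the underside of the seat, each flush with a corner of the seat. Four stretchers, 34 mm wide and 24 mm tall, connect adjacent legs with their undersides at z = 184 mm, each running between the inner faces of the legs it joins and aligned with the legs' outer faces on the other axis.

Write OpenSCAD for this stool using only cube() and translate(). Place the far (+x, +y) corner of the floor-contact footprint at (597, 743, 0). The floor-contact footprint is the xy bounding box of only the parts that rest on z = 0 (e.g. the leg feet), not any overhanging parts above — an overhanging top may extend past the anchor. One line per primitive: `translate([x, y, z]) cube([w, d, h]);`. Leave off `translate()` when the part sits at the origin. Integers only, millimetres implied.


// leg_h = 386 - 35 = 351
// stretcher span = 312 - 2*34 = 244
translate([285, 431, 351]) cube([312, 312, 35]);
translate([285, 431, 0]) cube([34, 34, 351]);
translate([563, 431, 0]) cube([34, 34, 351]);
translate([285, 709, 0]) cube([34, 34, 351]);
translate([563, 709, 0]) cube([34, 34, 351]);
translate([319, 431, 184]) cube([244, 34, 24]);
translate([319, 709, 184]) cube([244, 34, 24]);
translate([285, 465, 184]) cube([34, 244, 24]);
translate([563, 465, 184]) cube([34, 244, 24]);


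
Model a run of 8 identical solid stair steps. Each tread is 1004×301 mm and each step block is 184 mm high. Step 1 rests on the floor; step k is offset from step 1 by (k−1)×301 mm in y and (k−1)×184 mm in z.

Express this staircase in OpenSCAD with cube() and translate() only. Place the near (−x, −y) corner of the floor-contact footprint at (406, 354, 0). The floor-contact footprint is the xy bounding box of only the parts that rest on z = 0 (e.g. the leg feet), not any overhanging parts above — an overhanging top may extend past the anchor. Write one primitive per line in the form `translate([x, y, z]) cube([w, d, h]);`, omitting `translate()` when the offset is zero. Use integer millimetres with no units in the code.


translate([406, 354, 0]) cube([1004, 301, 184]);
translate([406, 655, 184]) cube([1004, 301, 184]);
translate([406, 956, 368]) cube([1004, 301, 184]);
translate([406, 1257, 552]) cube([1004, 301, 184]);
translate([406, 1558, 736]) cube([1004, 301, 184]);
translate([406, 1859, 920]) cube([1004, 301, 184]);
translate([406, 2160, 1104]) cube([1004, 301, 184]);
translate([406, 2461, 1288]) cube([1004, 301, 184]);


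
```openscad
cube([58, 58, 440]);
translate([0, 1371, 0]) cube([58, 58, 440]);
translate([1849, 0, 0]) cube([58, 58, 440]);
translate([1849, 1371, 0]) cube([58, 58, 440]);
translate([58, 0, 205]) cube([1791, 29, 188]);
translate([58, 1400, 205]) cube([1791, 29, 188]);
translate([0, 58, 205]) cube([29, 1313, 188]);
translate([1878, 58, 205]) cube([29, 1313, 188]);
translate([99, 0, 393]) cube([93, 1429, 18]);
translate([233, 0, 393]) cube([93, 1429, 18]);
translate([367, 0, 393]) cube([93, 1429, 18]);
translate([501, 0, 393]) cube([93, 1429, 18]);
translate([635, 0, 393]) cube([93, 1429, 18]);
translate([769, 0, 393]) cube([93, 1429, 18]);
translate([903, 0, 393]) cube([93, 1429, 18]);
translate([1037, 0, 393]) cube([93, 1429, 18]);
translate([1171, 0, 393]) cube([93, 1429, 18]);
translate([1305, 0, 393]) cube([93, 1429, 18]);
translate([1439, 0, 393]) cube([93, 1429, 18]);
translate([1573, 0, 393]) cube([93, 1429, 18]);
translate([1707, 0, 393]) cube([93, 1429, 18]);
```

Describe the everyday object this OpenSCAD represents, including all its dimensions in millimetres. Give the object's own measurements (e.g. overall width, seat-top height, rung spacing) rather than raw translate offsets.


A bed frame 1907 mm long (x) by 1429 mm wide (y). Four 58×58 mm corner posts, 440 mm tall, at the corners of the footprint. Four rails of 29 mm thickness and 188 mm height run between adjacent posts with their undersides at z = 205 mm, their outer faces flush with the outside of the frame (the two x-running rails run between the posts' inner faces; the two y-running rails run between the posts' inner faces). 13 slats, each 93 mm wide (x) and 18 mm thick, lie across the top of the two x-running rails, running the full 1429 mm width of the frame in y; along x they sit between the end posts with a 41 mm gap after the −x posts and between neighbouring slats, leaving 49 mm before the +x posts.


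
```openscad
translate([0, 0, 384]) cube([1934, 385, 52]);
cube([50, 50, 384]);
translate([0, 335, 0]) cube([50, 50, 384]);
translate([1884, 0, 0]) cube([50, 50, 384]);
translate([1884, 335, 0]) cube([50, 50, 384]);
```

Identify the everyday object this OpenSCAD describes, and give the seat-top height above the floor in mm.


A bench. The seat-top height is 436 mm.

A long slab on four corner posts — a bench. The slab sits at z = 384 with thickness 52, so the top is 384 + 52 = 436 mm.


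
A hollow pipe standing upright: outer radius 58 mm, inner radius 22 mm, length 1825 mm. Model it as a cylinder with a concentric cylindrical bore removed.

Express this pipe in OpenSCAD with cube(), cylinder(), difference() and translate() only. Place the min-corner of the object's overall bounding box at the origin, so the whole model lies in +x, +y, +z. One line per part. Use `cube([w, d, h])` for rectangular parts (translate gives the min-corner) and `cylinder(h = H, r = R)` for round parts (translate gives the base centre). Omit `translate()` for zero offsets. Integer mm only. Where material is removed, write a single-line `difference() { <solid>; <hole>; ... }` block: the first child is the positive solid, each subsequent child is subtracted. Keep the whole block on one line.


difference() { translate([58, 58, 0]) cylinder(h = 1825, r = 58); translate([58, 58, 0]) cylinder(h = 1825, r = 22); }


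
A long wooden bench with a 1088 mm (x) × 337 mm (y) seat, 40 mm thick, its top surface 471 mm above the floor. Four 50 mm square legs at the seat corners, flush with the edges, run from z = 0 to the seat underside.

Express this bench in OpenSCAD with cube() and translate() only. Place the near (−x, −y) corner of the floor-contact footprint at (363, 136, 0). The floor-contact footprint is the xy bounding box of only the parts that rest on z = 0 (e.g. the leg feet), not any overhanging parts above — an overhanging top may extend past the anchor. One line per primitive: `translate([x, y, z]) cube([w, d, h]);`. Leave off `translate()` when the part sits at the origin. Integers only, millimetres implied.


translate([363, 136, 431]) cube([1088, 337, 40]);
translate([363, 136, 0]) cube([50, 50, 431]);
translate([363, 423, 0]) cube([50, 50, 431]);
translate([1401, 136, 0]) cube([50, 50, 431]);
translate([1401, 423, 0]) cube([50, 50, 431]);


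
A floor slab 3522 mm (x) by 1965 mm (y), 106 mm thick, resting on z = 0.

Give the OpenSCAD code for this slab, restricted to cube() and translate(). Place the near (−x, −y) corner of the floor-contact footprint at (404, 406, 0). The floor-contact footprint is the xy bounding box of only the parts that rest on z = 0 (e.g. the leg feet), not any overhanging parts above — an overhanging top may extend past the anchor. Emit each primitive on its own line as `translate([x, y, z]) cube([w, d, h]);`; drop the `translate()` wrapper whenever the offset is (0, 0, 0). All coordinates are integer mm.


translate([404, 406, 0]) cube([3522, 1965, 106]);


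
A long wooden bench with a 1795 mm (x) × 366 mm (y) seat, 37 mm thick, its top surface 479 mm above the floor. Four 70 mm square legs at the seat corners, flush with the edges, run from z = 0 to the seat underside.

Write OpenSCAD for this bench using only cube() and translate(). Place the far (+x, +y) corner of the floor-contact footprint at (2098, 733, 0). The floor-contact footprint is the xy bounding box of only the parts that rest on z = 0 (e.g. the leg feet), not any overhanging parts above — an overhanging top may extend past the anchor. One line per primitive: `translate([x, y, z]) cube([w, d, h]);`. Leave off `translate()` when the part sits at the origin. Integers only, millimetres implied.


translate([303, 367, 442]) cube([1795, 366, 37]);
translate([303, 367, 0]) cube([70, 70, 442]);
translate([303, 663, 0]) cube([70, 70, 442]);
translate([2028, 367, 0]) cube([70, 70, 442]);
translate([2028, 663, 0]) cube([70, 70, 442]);


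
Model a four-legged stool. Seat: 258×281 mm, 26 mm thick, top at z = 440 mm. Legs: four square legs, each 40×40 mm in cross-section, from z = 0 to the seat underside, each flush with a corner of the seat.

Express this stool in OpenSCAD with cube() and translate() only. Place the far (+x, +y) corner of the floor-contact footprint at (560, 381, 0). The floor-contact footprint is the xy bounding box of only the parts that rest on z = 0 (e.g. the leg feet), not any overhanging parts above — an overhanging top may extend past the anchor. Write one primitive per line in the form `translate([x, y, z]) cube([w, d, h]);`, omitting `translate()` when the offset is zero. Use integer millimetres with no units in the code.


translate([302, 100, 414]) cube([258, 281, 26]);
translate([302, 100, 0]) cube([40, 40, 414]);
translate([520, 100, 0]) cube([40, 40, 414]);
translate([302, 341, 0]) cube([40, 40, 414]);
translate([520, 341, 0]) cube([40, 40, 414]);


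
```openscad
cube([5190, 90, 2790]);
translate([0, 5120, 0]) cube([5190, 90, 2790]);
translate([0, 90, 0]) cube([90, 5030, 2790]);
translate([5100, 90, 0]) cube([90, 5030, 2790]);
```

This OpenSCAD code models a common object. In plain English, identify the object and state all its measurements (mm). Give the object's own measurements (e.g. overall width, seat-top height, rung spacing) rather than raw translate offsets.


The wall frame of a small rectangular building: four walls, each 2790 mm tall and 90 mm thick, enclosing a footprint 5190 mm (x) by 5210 mm (y) outside-to-outside, with no floor or roof. The front and back walls (the −y and +y sides) span the full width; the two side walls fit between them.
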